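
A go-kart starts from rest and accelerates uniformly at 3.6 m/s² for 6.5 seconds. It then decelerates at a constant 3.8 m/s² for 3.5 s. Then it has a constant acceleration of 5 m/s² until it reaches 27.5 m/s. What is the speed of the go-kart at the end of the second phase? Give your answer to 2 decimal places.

10.10 m/s

Phase 1 (accelerating): v₀ = 0 m/s, a = 3.6 m/s².
v = v₀ + at = 0 + (3.6)(6.5) = 23.4 m/s
Δx = v₀t + ½at² = 0·6.5 + 0.5·3.6·6.5² = 76.1 m

Phase 2 (decelerating): v₀ = 23.4 m/s, a = -3.8 m/s².
v = v₀ + at = 23.4 + (-3.8)(3.5) = 10.1 m/s
Δx = v₀t + ½at² = 23.4·3.5 + 0.5·-3.8·3.5² = 58.6 m
Speed at end of phase 2 = 10.1 m/s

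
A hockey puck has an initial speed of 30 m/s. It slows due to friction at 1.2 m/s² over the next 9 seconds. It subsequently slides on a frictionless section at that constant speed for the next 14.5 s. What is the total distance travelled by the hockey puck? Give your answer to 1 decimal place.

499.8 m

Phase 1 (decelerating): v₀ = 30.0 m/s, a = -1.2 m/s².
v = v₀ + at = 30.0 + (-1.2)(9) = 19.2 m/s
Δx = v₀t + ½at² = 30.0·9 + 0.5·-1.2·9² = 221 m

Phase 2 (constant speed): v₀ = 19.2 m/s, a = 0 m/s².
v = v₀ + at = 19.2 + (0)(14.5) = 19.2 m/s
Δx = v₀t + ½at² = 19.2·14.5 + 0.5·0·14.5² = 278 m
Total distance = 221 + 278 = 500 m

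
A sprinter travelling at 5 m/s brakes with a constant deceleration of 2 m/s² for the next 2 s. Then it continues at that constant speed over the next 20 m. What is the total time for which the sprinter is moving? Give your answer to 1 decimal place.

Phase 1 (decelerating): v₀ = 5.00 m/s, a = -2 m/s².
v = v₀ + at = 5.00 + (-2)(2) = 1.00 m/s
Δx = v₀t + ½at² = 5.00·2 + 0.5·-2·2² = 6.00 m

Phase 2 (constant speed): v₀ = 1.00 m/s, a = 0 m/s².
Constant speed: t = d/v = 20/1.00 = 20.0 s
Total time = 2.00 + 20.0 = 22.0 s

22.0 s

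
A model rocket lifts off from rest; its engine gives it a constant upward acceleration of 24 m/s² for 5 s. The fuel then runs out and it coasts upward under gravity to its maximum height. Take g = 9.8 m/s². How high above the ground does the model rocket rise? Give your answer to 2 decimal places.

1034.69 m

Phase 1 (powered ascent): v₀ = 0 m/s, a = 24 m/s².
v = v₀ + at = 0 + (24)(5) = 120 m/s
Δx = v₀t + ½at² = 0·5 + 0.5·24·5² = 300 m

Phase 2 (coasting upward): v₀ = 120 m/s, a = -9.8 m/s².
v = v₀ + at → t = (0 − 120) / -9.8 = 12.2 s
v² = v₀² + 2aΔx → Δx = (0² − 120²)/(2·-9.8) = 735 m
Maximum height = 300 + 735 = 1030 m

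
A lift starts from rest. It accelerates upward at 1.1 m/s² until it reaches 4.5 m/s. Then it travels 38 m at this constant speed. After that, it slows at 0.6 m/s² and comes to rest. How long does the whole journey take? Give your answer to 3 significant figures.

20.0 s

Phase 1 (accelerating): v₀ = 0 m/s, a = 1.1 m/s².
v = v₀ + at → t = (4.5 − 0) / 1.1 = 4.09 s
v² = v₀² + 2aΔx → Δx = (4.5² − 0²)/(2·1.1) = 9.20 m

Phase 2 (constant speed): v₀ = 4.50 m/s, a = 0 m/s².
Constant speed: t = d/v = 38/4.50 = 8.44 s

Phase 3 (decelerating): v₀ = 4.50 m/s, a = -0.6 m/s².
v = v₀ + at → t = (0 − 4.50) / -0.6 = 7.50 s
v² = v₀² + 2aΔx → Δx = (0² − 4.50²)/(2·-0.6) = 16.9 m
Total time = 4.09 + 8.44 + 7.50 = 20.0 s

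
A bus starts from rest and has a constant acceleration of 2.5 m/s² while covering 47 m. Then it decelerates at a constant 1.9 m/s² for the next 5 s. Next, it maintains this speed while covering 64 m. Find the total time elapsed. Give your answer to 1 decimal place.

Phase 1 (accelerating): v₀ = 0 m/s, a = 2.5 m/s².
v² = v₀² + 2aΔx = 0² + 2·2.5·47 = 235 → v = 15.3 m/s
t = (v − v₀)/a = (15.3 − 0)/2.5 = 6.13 s

Phase 2 (decelerating): v₀ = 15.3 m/s, a = -1.9 m/s².
v = v₀ + at = 15.3 + (-1.9)(5) = 5.83 m/s
Δx = v₀t + ½at² = 15.3·5 + 0.5·-1.9·5² = 52.9 m

Phase 3 (constant speed): v₀ = 5.83 m/s, a = 0 m/s².
Constant speed: t = d/v = 64/5.83 = 11.0 s
Total time = 6.13 + 5.00 + 11.0 = 22.1 s

22.1 s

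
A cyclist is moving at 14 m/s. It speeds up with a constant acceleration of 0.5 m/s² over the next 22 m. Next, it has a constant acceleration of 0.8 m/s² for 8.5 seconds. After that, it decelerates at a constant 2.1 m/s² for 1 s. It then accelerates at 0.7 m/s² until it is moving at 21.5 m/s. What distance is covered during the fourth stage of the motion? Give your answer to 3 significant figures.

59.6 m

Phase 1 (accelerating): v₀ = 14.0 m/s, a = 0.5 m/s².
v² = v₀² + 2aΔx = 14.0² + 2·0.5·22 = 218 → v = 14.8 m/s
t = (v − v₀)/a = (14.8 − 14.0)/0.5 = 1.53 s

Phase 2 (accelerating): v₀ = 14.8 m/s, a = 0.8 m/s².
v = v₀ + at = 14.8 + (0.8)(8.5) = 21.6 m/s
Δx = v₀t + ½at² = 14.8·8.5 + 0.5·0.8·8.5² = 154 m

Phase 3 (decelerating): v₀ = 21.6 m/s, a = -2.1 m/s².
v = v₀ + at = 21.6 + (-2.1)(1) = 19.5 m/s
Δx = v₀t + ½at² = 21.6·1 + 0.5·-2.1·1² = 20.5 m

Phase 4 (accelerating): v₀ = 19.5 m/s, a = 0.7 m/s².
v = v₀ + at → t = (21.5 − 19.5) / 0.7 = 2.91 s
v² = v₀² + 2aΔx → Δx = (21.5² − 19.5²)/(2·0.7) = 59.6 m
Distance in phase 4 = 59.6 m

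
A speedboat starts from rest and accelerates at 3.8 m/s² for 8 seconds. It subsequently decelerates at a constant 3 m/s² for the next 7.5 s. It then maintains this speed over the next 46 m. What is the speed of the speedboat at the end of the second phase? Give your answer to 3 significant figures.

Phase 1 (accelerating): v₀ = 0 m/s, a = 3.8 m/s².
v = v₀ + at = 0 + (3.8)(8) = 30.4 m/s
Δx = v₀t + ½at² = 0·8 + 0.5·3.8·8² = 122 m

Phase 2 (decelerating): v₀ = 30.4 m/s, a = -3 m/s².
v = v₀ + at = 30.4 + (-3)(7.5) = 7.90 m/s
Δx = v₀t + ½at² = 30.4·7.5 + 0.5·-3·7.5² = 144 m
Speed at end of phase 2 = 7.90 m/s

7.90 m/s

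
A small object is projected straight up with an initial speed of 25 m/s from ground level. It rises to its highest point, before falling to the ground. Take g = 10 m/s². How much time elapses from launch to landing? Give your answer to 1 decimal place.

5.0 s

Phase 1 (rising): v₀ = 25.0 m/s, a = -10 m/s².
v = v₀ + at → t = (0 − 25.0) / -10 = 2.50 s
v² = v₀² + 2aΔx → Δx = (0² − 25.0²)/(2·-10) = 31.2 m

Phase 2 (falling): v₀ = 0 m/s, a = -10 m/s².
Falls 31.2 m from rest: t = √(2·31.2/10) = 2.50 s; v = g·t = 25.0 m/s.
Total time = 2.50 + 2.50 = 5.00 s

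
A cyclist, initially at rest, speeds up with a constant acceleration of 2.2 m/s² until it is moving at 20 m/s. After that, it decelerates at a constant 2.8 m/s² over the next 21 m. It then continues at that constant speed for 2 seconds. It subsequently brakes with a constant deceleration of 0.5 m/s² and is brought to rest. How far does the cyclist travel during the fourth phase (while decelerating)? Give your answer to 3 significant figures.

282 m

Phase 1 (accelerating): v₀ = 0 m/s, a = 2.2 m/s².
v = v₀ + at → t = (20 − 0) / 2.2 = 9.09 s
v² = v₀² + 2aΔx → Δx = (20² − 0²)/(2·2.2) = 90.9 m

Phase 2 (decelerating): v₀ = 20.0 m/s, a = -2.8 m/s².
v² = v₀² + 2aΔx = 20.0² + 2·-2.8·21 = 282 → v = 16.8 m/s
t = (v − v₀)/a = (16.8 − 20.0)/-2.8 = 1.14 s

Phase 3 (constant speed): v₀ = 16.8 m/s, a = 0 m/s².
v = v₀ + at = 16.8 + (0)(2) = 16.8 m/s
Δx = v₀t + ½at² = 16.8·2 + 0.5·0·2² = 33.6 m

Phase 4 (decelerating): v₀ = 16.8 m/s, a = -0.5 m/s².
v = v₀ + at → t = (0 − 16.8) / -0.5 = 33.6 s
v² = v₀² + 2aΔx → Δx = (0² − 16.8²)/(2·-0.5) = 282 m
Distance in phase 4 = 282 m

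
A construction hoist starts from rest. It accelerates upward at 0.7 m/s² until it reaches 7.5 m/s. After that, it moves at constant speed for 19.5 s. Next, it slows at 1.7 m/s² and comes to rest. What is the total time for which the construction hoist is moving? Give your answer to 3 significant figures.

Phase 1 (accelerating): v₀ = 0 m/s, a = 0.7 m/s².
v = v₀ + at → t = (7.5 − 0) / 0.7 = 10.7 s
v² = v₀² + 2aΔx → Δx = (7.5² − 0²)/(2·0.7) = 40.2 m

Phase 2 (constant speed): v₀ = 7.50 m/s, a = 0 m/s².
v = v₀ + at = 7.50 + (0)(19.5) = 7.50 m/s
Δx = v₀t + ½at² = 7.50·19.5 + 0.5·0·19.5² = 146 m

Phase 3 (decelerating): v₀ = 7.50 m/s, a = -1.7 m/s².
v = v₀ + at → t = (0 − 7.50) / -1.7 = 4.41 s
v² = v₀² + 2aΔx → Δx = (0² − 7.50²)/(2·-1.7) = 16.5 m
Total time = 10.7 + 19.5 + 4.41 = 34.6 s

34.6 s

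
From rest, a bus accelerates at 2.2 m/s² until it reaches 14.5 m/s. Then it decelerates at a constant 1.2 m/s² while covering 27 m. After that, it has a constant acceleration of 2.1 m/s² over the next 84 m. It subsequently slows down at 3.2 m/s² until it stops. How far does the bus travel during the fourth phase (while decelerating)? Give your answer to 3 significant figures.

77.9 m

Phase 1 (accelerating): v₀ = 0 m/s, a = 2.2 m/s².
v = v₀ + at → t = (14.5 − 0) / 2.2 = 6.59 s
v² = v₀² + 2aΔx → Δx = (14.5² − 0²)/(2·2.2) = 47.8 m

Phase 2 (decelerating): v₀ = 14.5 m/s, a = -1.2 m/s².
v² = v₀² + 2aΔx = 14.5² + 2·-1.2·27 = 145 → v = 12.1 m/s
t = (v − v₀)/a = (12.1 − 14.5)/-1.2 = 2.03 s

Phase 3 (accelerating): v₀ = 12.1 m/s, a = 2.1 m/s².
v² = v₀² + 2aΔx = 12.1² + 2·2.1·84 = 498 → v = 22.3 m/s
t = (v − v₀)/a = (22.3 − 12.1)/2.1 = 4.89 s

Phase 4 (decelerating): v₀ = 22.3 m/s, a = -3.2 m/s².
v = v₀ + at → t = (0 − 22.3) / -3.2 = 6.98 s
v² = v₀² + 2aΔx → Δx = (0² − 22.3²)/(2·-3.2) = 77.9 m
Distance in phase 4 = 77.9 m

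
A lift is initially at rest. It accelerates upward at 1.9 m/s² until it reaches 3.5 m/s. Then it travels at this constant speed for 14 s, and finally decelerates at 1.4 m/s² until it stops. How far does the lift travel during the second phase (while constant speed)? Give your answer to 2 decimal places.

49.00 m

Phase 1 (accelerating): v₀ = 0 m/s, a = 1.9 m/s².
v = v₀ + at → t = (3.5 − 0) / 1.9 = 1.84 s
v² = v₀² + 2aΔx → Δx = (3.5² − 0²)/(2·1.9) = 3.22 m

Phase 2 (constant speed): v₀ = 3.50 m/s, a = 0 m/s².
v = v₀ + at = 3.50 + (0)(14) = 3.50 m/s
Δx = v₀t + ½at² = 3.50·14 + 0.5·0·14² = 49.0 m
Distance in phase 2 = 49.0 m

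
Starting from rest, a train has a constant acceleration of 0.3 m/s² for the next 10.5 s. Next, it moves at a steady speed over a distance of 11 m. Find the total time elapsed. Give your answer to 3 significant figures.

Phase 1 (accelerating): v₀ = 0 m/s, a = 0.3 m/s².
v = v₀ + at = 0 + (0.3)(10.5) = 3.15 m/s
Δx = v₀t + ½at² = 0·10.5 + 0.5·0.3·10.5² = 16.5 m

Phase 2 (constant speed): v₀ = 3.15 m/s, a = 0 m/s².
Constant speed: t = d/v = 11/3.15 = 3.49 s
Total time = 10.5 + 3.49 = 14.0 s

14.0 s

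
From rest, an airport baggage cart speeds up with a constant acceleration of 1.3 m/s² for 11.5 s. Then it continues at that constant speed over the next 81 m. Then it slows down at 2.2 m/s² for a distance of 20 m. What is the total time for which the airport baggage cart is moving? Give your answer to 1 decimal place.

18.4 s

Phase 1 (accelerating): v₀ = 0 m/s, a = 1.3 m/s².
v = v₀ + at = 0 + (1.3)(11.5) = 15.0 m/s
Δx = v₀t + ½at² = 0·11.5 + 0.5·1.3·11.5² = 86.0 m

Phase 2 (constant speed): v₀ = 15.0 m/s, a = 0 m/s².
Constant speed: t = d/v = 81/15.0 = 5.42 s

Phase 3 (decelerating): v₀ = 15.0 m/s, a = -2.2 m/s².
v² = v₀² + 2aΔx = 15.0² + 2·-2.2·20 = 136 → v = 11.6 m/s
t = (v − v₀)/a = (11.6 − 15.0)/-2.2 = 1.50 s
Total time = 11.5 + 5.42 + 1.50 = 18.4 s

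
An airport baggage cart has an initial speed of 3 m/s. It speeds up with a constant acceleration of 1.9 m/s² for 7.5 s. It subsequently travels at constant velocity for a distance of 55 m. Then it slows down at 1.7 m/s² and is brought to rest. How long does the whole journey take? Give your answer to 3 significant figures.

20.8 s

Phase 1 (accelerating): v₀ = 3.00 m/s, a = 1.9 m/s².
v = v₀ + at = 3.00 + (1.9)(7.5) = 17.2 m/s
Δx = v₀t + ½at² = 3.00·7.5 + 0.5·1.9·7.5² = 75.9 m

Phase 2 (constant speed): v₀ = 17.2 m/s, a = 0 m/s².
Constant speed: t = d/v = 55/17.2 = 3.19 s

Phase 3 (decelerating): v₀ = 17.2 m/s, a = -1.7 m/s².
v = v₀ + at → t = (0 − 17.2) / -1.7 = 10.1 s
v² = v₀² + 2aΔx → Δx = (0² − 17.2²)/(2·-1.7) = 87.5 m
Total time = 7.50 + 3.19 + 10.1 = 20.8 s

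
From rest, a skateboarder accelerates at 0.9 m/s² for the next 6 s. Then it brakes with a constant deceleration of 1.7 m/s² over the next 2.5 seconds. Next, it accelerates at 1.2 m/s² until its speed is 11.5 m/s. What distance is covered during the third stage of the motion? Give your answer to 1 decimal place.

Phase 1 (accelerating): v₀ = 0 m/s, a = 0.9 m/s².
v = v₀ + at = 0 + (0.9)(6) = 5.40 m/s
Δx = v₀t + ½at² = 0·6 + 0.5·0.9·6² = 16.2 m

Phase 2 (decelerating): v₀ = 5.40 m/s, a = -1.7 m/s².
v = v₀ + at = 5.40 + (-1.7)(2.5) = 1.15 m/s
Δx = v₀t + ½at² = 5.40·2.5 + 0.5·-1.7·2.5² = 8.19 m

Phase 3 (accelerating): v₀ = 1.15 m/s, a = 1.2 m/s².
v = v₀ + at → t = (11.5 − 1.15) / 1.2 = 8.62 s
v² = v₀² + 2aΔx → Δx = (11.5² − 1.15²)/(2·1.2) = 54.6 m
Distance in phase 3 = 54.6 m

54.6 m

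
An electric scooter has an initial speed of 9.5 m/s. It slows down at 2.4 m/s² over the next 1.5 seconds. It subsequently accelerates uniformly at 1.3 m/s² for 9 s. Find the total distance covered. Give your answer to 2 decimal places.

117.30 m

Phase 1 (decelerating): v₀ = 9.50 m/s, a = -2.4 m/s².
v = v₀ + at = 9.50 + (-2.4)(1.5) = 5.90 m/s
Δx = v₀t + ½at² = 9.50·1.5 + 0.5·-2.4·1.5² = 11.6 m

Phase 2 (accelerating): v₀ = 5.90 m/s, a = 1.3 m/s².
v = v₀ + at = 5.90 + (1.3)(9) = 17.6 m/s
Δx = v₀t + ½at² = 5.90·9 + 0.5·1.3·9² = 106 m
Total distance = 11.6 + 106 = 117 m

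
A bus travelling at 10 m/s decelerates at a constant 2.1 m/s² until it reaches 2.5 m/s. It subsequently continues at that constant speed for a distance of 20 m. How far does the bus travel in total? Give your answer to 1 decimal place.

42.3 m

Phase 1 (decelerating): v₀ = 10.0 m/s, a = -2.1 m/s².
v = v₀ + at → t = (2.5 − 10.0) / -2.1 = 3.57 s
v² = v₀² + 2aΔx → Δx = (2.5² − 10.0²)/(2·-2.1) = 22.3 m

Phase 2 (constant speed): v₀ = 2.50 m/s, a = 0 m/s².
Constant speed: t = d/v = 20/2.50 = 8.00 s
Total distance = 22.3 + 20.0 = 42.3 m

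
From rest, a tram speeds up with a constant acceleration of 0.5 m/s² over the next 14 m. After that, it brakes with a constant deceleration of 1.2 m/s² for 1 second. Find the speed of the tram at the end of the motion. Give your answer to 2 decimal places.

2.54 m/s

Phase 1 (accelerating): v₀ = 0 m/s, a = 0.5 m/s².
v² = v₀² + 2aΔx = 0² + 2·0.5·14 = 14.0 → v = 3.74 m/s
t = (v − v₀)/a = (3.74 − 0)/0.5 = 7.48 s

Phase 2 (decelerating): v₀ = 3.74 m/s, a = -1.2 m/s².
v = v₀ + at = 3.74 + (-1.2)(1) = 2.54 m/s
Δx = v₀t + ½at² = 3.74·1 + 0.5·-1.2·1² = 3.14 m
Final speed = 2.54 m/s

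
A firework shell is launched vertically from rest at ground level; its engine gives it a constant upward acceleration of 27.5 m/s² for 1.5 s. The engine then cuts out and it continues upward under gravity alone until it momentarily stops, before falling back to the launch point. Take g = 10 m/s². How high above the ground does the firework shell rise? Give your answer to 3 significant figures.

Phase 1 (powered ascent): v₀ = 0 m/s, a = 27.5 m/s².
v = v₀ + at = 0 + (27.5)(1.5) = 41.2 m/s
Δx = v₀t + ½at² = 0·1.5 + 0.5·27.5·1.5² = 30.9 m

Phase 2 (coasting upward): v₀ = 41.2 m/s, a = -10 m/s².
v = v₀ + at → t = (0 − 41.2) / -10 = 4.12 s
v² = v₀² + 2aΔx → Δx = (0² − 41.2²)/(2·-10) = 85.1 m
Maximum height = 30.9 + 85.1 = 116 m

116 m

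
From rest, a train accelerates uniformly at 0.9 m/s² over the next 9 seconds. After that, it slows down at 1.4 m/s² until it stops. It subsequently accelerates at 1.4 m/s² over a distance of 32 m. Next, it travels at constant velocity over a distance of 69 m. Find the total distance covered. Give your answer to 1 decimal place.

160.9 m

Phase 1 (accelerating): v₀ = 0 m/s, a = 0.9 m/s².
v = v₀ + at = 0 + (0.9)(9) = 8.10 m/s
Δx = v₀t + ½at² = 0·9 + 0.5·0.9·9² = 36.4 m

Phase 2 (decelerating): v₀ = 8.10 m/s, a = -1.4 m/s².
v = v₀ + at → t = (0 − 8.10) / -1.4 = 5.79 s
v² = v₀² + 2aΔx → Δx = (0² − 8.10²)/(2·-1.4) = 23.4 m

Phase 3 (accelerating): v₀ = 0 m/s, a = 1.4 m/s².
v² = v₀² + 2aΔx = 0² + 2·1.4·32 = 89.6 → v = 9.47 m/s
t = (v − v₀)/a = (9.47 − 0)/1.4 = 6.76 s

Phase 4 (constant speed): v₀ = 9.47 m/s, a = 0 m/s².
Constant speed: t = d/v = 69/9.47 = 7.29 s
Total distance = 36.4 + 23.4 + 32.0 + 69.0 = 161 m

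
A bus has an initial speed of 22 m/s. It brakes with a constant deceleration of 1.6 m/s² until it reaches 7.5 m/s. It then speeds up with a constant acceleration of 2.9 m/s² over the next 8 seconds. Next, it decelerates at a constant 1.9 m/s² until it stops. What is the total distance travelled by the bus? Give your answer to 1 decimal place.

534.5 m

Phase 1 (decelerating): v₀ = 22.0 m/s, a = -1.6 m/s².
v = v₀ + at → t = (7.5 − 22.0) / -1.6 = 9.06 s
v² = v₀² + 2aΔx → Δx = (7.5² − 22.0²)/(2·-1.6) = 134 m

Phase 2 (accelerating): v₀ = 7.50 m/s, a = 2.9 m/s².
v = v₀ + at = 7.50 + (2.9)(8) = 30.7 m/s
Δx = v₀t + ½at² = 7.50·8 + 0.5·2.9·8² = 153 m

Phase 3 (decelerating): v₀ = 30.7 m/s, a = -1.9 m/s².
v = v₀ + at → t = (0 − 30.7) / -1.9 = 16.2 s
v² = v₀² + 2aΔx → Δx = (0² − 30.7²)/(2·-1.9) = 248 m
Total distance = 134 + 153 + 248 = 534 m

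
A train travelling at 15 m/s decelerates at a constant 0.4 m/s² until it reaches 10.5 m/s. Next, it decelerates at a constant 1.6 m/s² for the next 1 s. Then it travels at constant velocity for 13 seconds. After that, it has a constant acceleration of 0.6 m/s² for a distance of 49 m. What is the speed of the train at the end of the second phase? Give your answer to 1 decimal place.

8.9 m/s

Phase 1 (decelerating): v₀ = 15.0 m/s, a = -0.4 m/s².
v = v₀ + at → t = (10.5 − 15.0) / -0.4 = 11.2 s
v² = v₀² + 2aΔx → Δx = (10.5² − 15.0²)/(2·-0.4) = 143 m

Phase 2 (decelerating): v₀ = 10.5 m/s, a = -1.6 m/s².
v = v₀ + at = 10.5 + (-1.6)(1) = 8.90 m/s
Δx = v₀t + ½at² = 10.5·1 + 0.5·-1.6·1² = 9.70 m
Speed at end of phase 2 = 8.90 m/s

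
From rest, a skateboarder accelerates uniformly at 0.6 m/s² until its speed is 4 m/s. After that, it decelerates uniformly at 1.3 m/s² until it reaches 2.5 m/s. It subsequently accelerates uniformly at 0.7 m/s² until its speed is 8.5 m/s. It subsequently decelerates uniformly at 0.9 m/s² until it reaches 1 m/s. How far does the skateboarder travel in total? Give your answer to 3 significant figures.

Phase 1 (accelerating): v₀ = 0 m/s, a = 0.6 m/s².
v = v₀ + at → t = (4 − 0) / 0.6 = 6.67 s
v² = v₀² + 2aΔx → Δx = (4² − 0²)/(2·0.6) = 13.3 m

Phase 2 (decelerating): v₀ = 4.00 m/s, a = -1.3 m/s².
v = v₀ + at → t = (2.5 − 4.00) / -1.3 = 1.15 s
v² = v₀² + 2aΔx → Δx = (2.5² − 4.00²)/(2·-1.3) = 3.75 m

Phase 3 (accelerating): v₀ = 2.50 m/s, a = 0.7 m/s².
v = v₀ + at → t = (8.5 − 2.50) / 0.7 = 8.57 s
v² = v₀² + 2aΔx → Δx = (8.5² − 2.50²)/(2·0.7) = 47.1 m

Phase 4 (decelerating): v₀ = 8.50 m/s, a = -0.9 m/s².
v = v₀ + at → t = (1 − 8.50) / -0.9 = 8.33 s
v² = v₀² + 2aΔx → Δx = (1² − 8.50²)/(2·-0.9) = 39.6 m
Total distance = 13.3 + 3.75 + 47.1 + 39.6 = 104 m

104 m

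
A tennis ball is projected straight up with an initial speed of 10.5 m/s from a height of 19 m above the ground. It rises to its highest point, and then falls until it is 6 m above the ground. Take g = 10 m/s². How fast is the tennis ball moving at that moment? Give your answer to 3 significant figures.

Phase 1 (rising): v₀ = 10.5 m/s, a = -10 m/s².
v = v₀ + at → t = (0 − 10.5) / -10 = 1.05 s
v² = v₀² + 2aΔx → Δx = (0² − 10.5²)/(2·-10) = 5.51 m

Phase 2 (falling): v₀ = 0 m/s, a = -10 m/s².
Falls 18.5 m from rest: t = √(2·18.5/10) = 1.92 s; v = g·t = 19.2 m/s.
Final speed = 19.2 m/s

19.2 m/s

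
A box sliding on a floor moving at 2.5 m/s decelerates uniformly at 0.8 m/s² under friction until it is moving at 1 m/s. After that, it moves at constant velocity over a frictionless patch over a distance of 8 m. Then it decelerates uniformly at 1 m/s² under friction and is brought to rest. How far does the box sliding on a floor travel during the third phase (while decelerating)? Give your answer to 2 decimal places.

0.50 m

Phase 1 (decelerating): v₀ = 2.50 m/s, a = -0.8 m/s².
v = v₀ + at → t = (1 − 2.50) / -0.8 = 1.88 s
v² = v₀² + 2aΔx → Δx = (1² − 2.50²)/(2·-0.8) = 3.28 m

Phase 2 (constant speed): v₀ = 1.00 m/s, a = 0 m/s².
Constant speed: t = d/v = 8/1.00 = 8.00 s

Phase 3 (decelerating): v₀ = 1.00 m/s, a = -1 m/s².
v = v₀ + at → t = (0 − 1.00) / -1 = 1.00 s
v² = v₀² + 2aΔx → Δx = (0² − 1.00²)/(2·-1) = 0.500 m
Distance in phase 3 = 0.500 m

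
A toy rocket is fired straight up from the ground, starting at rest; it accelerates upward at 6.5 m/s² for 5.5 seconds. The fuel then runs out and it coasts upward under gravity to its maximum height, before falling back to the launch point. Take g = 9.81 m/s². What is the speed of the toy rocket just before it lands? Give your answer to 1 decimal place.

Phase 1 (powered ascent): v₀ = 0 m/s, a = 6.5 m/s².
v = v₀ + at = 0 + (6.5)(5.5) = 35.8 m/s
Δx = v₀t + ½at² = 0·5.5 + 0.5·6.5·5.5² = 98.3 m

Phase 2 (coasting upward): v₀ = 35.8 m/s, a = -9.81 m/s².
v = v₀ + at → t = (0 − 35.8) / -9.81 = 3.64 s
v² = v₀² + 2aΔx → Δx = (0² − 35.8²)/(2·-9.81) = 65.1 m

Phase 3 (free fall): v₀ = 0 m/s, a = -9.81 m/s².
Falls 163 m from rest: t = √(2·163/9.81) = 5.77 s; v = g·t = 56.6 m/s.
Impact speed = 56.6 m/s

56.6 m/s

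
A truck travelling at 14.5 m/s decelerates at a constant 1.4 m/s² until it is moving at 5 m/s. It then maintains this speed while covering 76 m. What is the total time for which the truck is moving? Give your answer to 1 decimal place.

Phase 1 (decelerating): v₀ = 14.5 m/s, a = -1.4 m/s².
v = v₀ + at → t = (5 − 14.5) / -1.4 = 6.79 s
v² = v₀² + 2aΔx → Δx = (5² − 14.5²)/(2·-1.4) = 66.2 m

Phase 2 (constant speed): v₀ = 5.00 m/s, a = 0 m/s².
Constant speed: t = d/v = 76/5.00 = 15.2 s
Total time = 6.79 + 15.2 = 22.0 s

22.0 s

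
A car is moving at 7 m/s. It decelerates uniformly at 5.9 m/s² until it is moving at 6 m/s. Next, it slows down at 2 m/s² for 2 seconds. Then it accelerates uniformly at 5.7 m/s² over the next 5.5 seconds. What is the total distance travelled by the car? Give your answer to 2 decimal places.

Phase 1 (decelerating): v₀ = 7.00 m/s, a = -5.9 m/s².
v = v₀ + at → t = (6 − 7.00) / -5.9 = 0.169 s
v² = v₀² + 2aΔx → Δx = (6² − 7.00²)/(2·-5.9) = 1.10 m

Phase 2 (decelerating): v₀ = 6.00 m/s, a = -2 m/s².
v = v₀ + at = 6.00 + (-2)(2) = 2.00 m/s
Δx = v₀t + ½at² = 6.00·2 + 0.5·-2·2² = 8.00 m

Phase 3 (accelerating): v₀ = 2.00 m/s, a = 5.7 m/s².
v = v₀ + at = 2.00 + (5.7)(5.5) = 33.4 m/s
Δx = v₀t + ½at² = 2.00·5.5 + 0.5·5.7·5.5² = 97.2 m
Total distance = 1.10 + 8.00 + 97.2 = 106 m

106.31 m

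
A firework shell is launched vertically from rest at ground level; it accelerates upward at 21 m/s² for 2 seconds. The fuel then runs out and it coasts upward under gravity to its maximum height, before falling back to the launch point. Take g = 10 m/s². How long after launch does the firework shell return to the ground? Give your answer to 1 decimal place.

Phase 1 (powered ascent): v₀ = 0 m/s, a = 21 m/s².
v = v₀ + at = 0 + (21)(2) = 42.0 m/s
Δx = v₀t + ½at² = 0·2 + 0.5·21·2² = 42.0 m

Phase 2 (coasting upward): v₀ = 42.0 m/s, a = -10 m/s².
v = v₀ + at → t = (0 − 42.0) / -10 = 4.20 s
v² = v₀² + 2aΔx → Δx = (0² − 42.0²)/(2·-10) = 88.2 m

Phase 3 (free fall): v₀ = 0 m/s, a = -10 m/s².
Falls 130 m from rest: t = √(2·130/10) = 5.10 s; v = g·t = 51.0 m/s.
Total time = 2.00 + 4.20 + 5.10 = 11.3 s

11.3 s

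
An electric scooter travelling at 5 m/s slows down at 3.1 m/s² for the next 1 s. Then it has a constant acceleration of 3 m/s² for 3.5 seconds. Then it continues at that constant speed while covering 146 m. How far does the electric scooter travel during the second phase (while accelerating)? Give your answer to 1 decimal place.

Phase 1 (decelerating): v₀ = 5.00 m/s, a = -3.1 m/s².
v = v₀ + at = 5.00 + (-3.1)(1) = 1.90 m/s
Δx = v₀t + ½at² = 5.00·1 + 0.5·-3.1·1² = 3.45 m

Phase 2 (accelerating): v₀ = 1.90 m/s, a = 3 m/s².
v = v₀ + at = 1.90 + (3)(3.5) = 12.4 m/s
Δx = v₀t + ½at² = 1.90·3.5 + 0.5·3·3.5² = 25.0 m
Distance in phase 2 = 25.0 m

25.0 m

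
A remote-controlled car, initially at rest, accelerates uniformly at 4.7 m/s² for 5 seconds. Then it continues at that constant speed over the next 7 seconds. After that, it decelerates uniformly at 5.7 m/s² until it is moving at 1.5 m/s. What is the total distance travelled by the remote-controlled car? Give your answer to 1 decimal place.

Phase 1 (accelerating): v₀ = 0 m/s, a = 4.7 m/s².
v = v₀ + at = 0 + (4.7)(5) = 23.5 m/s
Δx = v₀t + ½at² = 0·5 + 0.5·4.7·5² = 58.8 m

Phase 2 (constant speed): v₀ = 23.5 m/s, a = 0 m/s².
v = v₀ + at = 23.5 + (0)(7) = 23.5 m/s
Δx = v₀t + ½at² = 23.5·7 + 0.5·0·7² = 164 m

Phase 3 (decelerating): v₀ = 23.5 m/s, a = -5.7 m/s².
v = v₀ + at → t = (1.5 − 23.5) / -5.7 = 3.86 s
v² = v₀² + 2aΔx → Δx = (1.5² − 23.5²)/(2·-5.7) = 48.2 m
Total distance = 58.8 + 164 + 48.2 = 271 m

271.5 m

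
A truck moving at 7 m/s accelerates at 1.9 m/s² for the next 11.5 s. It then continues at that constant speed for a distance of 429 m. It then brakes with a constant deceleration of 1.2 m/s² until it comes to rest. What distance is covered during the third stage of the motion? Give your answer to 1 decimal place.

Phase 1 (accelerating): v₀ = 7.00 m/s, a = 1.9 m/s².
v = v₀ + at = 7.00 + (1.9)(11.5) = 28.8 m/s
Δx = v₀t + ½at² = 7.00·11.5 + 0.5·1.9·11.5² = 206 m

Phase 2 (constant speed): v₀ = 28.8 m/s, a = 0 m/s².
Constant speed: t = d/v = 429/28.8 = 14.9 s

Phase 3 (decelerating): v₀ = 28.8 m/s, a = -1.2 m/s².
v = v₀ + at → t = (0 − 28.8) / -1.2 = 24.0 s
v² = v₀² + 2aΔx → Δx = (0² − 28.8²)/(2·-1.2) = 347 m
Distance in phase 3 = 347 m

346.8 m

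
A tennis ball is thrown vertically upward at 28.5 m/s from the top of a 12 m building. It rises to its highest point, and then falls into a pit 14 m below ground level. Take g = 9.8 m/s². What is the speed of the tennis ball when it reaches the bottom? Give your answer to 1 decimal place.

36.4 m/s

Phase 1 (rising): v₀ = 28.5 m/s, a = -9.8 m/s².
v = v₀ + at → t = (0 − 28.5) / -9.8 = 2.91 s
v² = v₀² + 2aΔx → Δx = (0² − 28.5²)/(2·-9.8) = 41.4 m

Phase 2 (falling): v₀ = 0 m/s, a = -9.8 m/s².
Falls 67.4 m from rest: t = √(2·67.4/9.8) = 3.71 s; v = g·t = 36.4 m/s.
Final speed = 36.4 m/s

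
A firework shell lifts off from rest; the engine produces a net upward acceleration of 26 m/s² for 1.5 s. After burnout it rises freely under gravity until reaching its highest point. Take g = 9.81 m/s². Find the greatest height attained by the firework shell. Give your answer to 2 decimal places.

Phase 1 (powered ascent): v₀ = 0 m/s, a = 26 m/s².
v = v₀ + at = 0 + (26)(1.5) = 39.0 m/s
Δx = v₀t + ½at² = 0·1.5 + 0.5·26·1.5² = 29.2 m

Phase 2 (coasting upward): v₀ = 39.0 m/s, a = -9.81 m/s².
v = v₀ + at → t = (0 − 39.0) / -9.81 = 3.98 s
v² = v₀² + 2aΔx → Δx = (0² − 39.0²)/(2·-9.81) = 77.5 m
Maximum height = 29.2 + 77.5 = 107 m

106.77 m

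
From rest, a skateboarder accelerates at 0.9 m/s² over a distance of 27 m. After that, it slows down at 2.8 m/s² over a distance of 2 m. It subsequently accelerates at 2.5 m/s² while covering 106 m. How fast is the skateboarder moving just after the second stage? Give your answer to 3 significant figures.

6.12 m/s

Phase 1 (accelerating): v₀ = 0 m/s, a = 0.9 m/s².
v² = v₀² + 2aΔx = 0² + 2·0.9·27 = 48.6 → v = 6.97 m/s
t = (v − v₀)/a = (6.97 − 0)/0.9 = 7.75 s

Phase 2 (decelerating): v₀ = 6.97 m/s, a = -2.8 m/s².
v² = v₀² + 2aΔx = 6.97² + 2·-2.8·2 = 37.4 → v = 6.12 m/s
t = (v − v₀)/a = (6.12 − 6.97)/-2.8 = 0.306 s
Speed at end of phase 2 = 6.12 m/s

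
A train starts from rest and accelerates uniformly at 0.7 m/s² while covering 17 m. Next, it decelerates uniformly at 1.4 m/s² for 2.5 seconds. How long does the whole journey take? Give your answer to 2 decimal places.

Phase 1 (accelerating): v₀ = 0 m/s, a = 0.7 m/s².
v² = v₀² + 2aΔx = 0² + 2·0.7·17 = 23.8 → v = 4.88 m/s
t = (v − v₀)/a = (4.88 − 0)/0.7 = 6.97 s

Phase 2 (decelerating): v₀ = 4.88 m/s, a = -1.4 m/s².
v = v₀ + at = 4.88 + (-1.4)(2.5) = 1.38 m/s
Δx = v₀t + ½at² = 4.88·2.5 + 0.5·-1.4·2.5² = 7.82 m
Total time = 6.97 + 2.50 = 9.47 s

9.47 s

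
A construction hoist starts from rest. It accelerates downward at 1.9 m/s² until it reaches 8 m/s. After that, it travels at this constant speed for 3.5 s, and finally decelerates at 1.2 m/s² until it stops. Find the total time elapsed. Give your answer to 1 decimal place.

14.4 s

Phase 1 (accelerating): v₀ = 0 m/s, a = 1.9 m/s².
v = v₀ + at → t = (8 − 0) / 1.9 = 4.21 s
v² = v₀² + 2aΔx → Δx = (8² − 0²)/(2·1.9) = 16.8 m

Phase 2 (constant speed): v₀ = 8.00 m/s, a = 0 m/s².
v = v₀ + at = 8.00 + (0)(3.5) = 8.00 m/s
Δx = v₀t + ½at² = 8.00·3.5 + 0.5·0·3.5² = 28.0 m

Phase 3 (decelerating): v₀ = 8.00 m/s, a = -1.2 m/s².
v = v₀ + at → t = (0 − 8.00) / -1.2 = 6.67 s
v² = v₀² + 2aΔx → Δx = (0² − 8.00²)/(2·-1.2) = 26.7 m
Total time = 4.21 + 3.50 + 6.67 = 14.4 s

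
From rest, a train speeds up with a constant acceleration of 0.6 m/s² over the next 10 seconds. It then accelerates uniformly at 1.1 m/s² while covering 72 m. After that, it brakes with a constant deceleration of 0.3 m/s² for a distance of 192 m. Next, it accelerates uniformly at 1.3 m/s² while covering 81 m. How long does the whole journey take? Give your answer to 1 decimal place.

Phase 1 (accelerating): v₀ = 0 m/s, a = 0.6 m/s².
v = v₀ + at = 0 + (0.6)(10) = 6.00 m/s
Δx = v₀t + ½at² = 0·10 + 0.5·0.6·10² = 30.0 m

Phase 2 (accelerating): v₀ = 6.00 m/s, a = 1.1 m/s².
v² = v₀² + 2aΔx = 6.00² + 2·1.1·72 = 194 → v = 13.9 m/s
t = (v − v₀)/a = (13.9 − 6.00)/1.1 = 7.22 s

Phase 3 (decelerating): v₀ = 13.9 m/s, a = -0.3 m/s².
v² = v₀² + 2aΔx = 13.9² + 2·-0.3·192 = 79.2 → v = 8.90 m/s
t = (v − v₀)/a = (8.90 − 13.9)/-0.3 = 16.8 s

Phase 4 (accelerating): v₀ = 8.90 m/s, a = 1.3 m/s².
v² = v₀² + 2aΔx = 8.90² + 2·1.3·81 = 290 → v = 17.0 m/s
t = (v − v₀)/a = (17.0 − 8.90)/1.3 = 6.25 s
Total time = 10.0 + 7.22 + 16.8 + 6.25 = 40.3 s

40.3 s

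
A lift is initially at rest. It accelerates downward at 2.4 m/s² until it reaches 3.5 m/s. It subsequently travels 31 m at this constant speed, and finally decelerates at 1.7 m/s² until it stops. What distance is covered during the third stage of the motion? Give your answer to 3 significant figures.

Phase 1 (accelerating): v₀ = 0 m/s, a = 2.4 m/s².
v = v₀ + at → t = (3.5 − 0) / 2.4 = 1.46 s
v² = v₀² + 2aΔx → Δx = (3.5² − 0²)/(2·2.4) = 2.55 m

Phase 2 (constant speed): v₀ = 3.50 m/s, a = 0 m/s².
Constant speed: t = d/v = 31/3.50 = 8.86 s

Phase 3 (decelerating): v₀ = 3.50 m/s, a = -1.7 m/s².
v = v₀ + at → t = (0 − 3.50) / -1.7 = 2.06 s
v² = v₀² + 2aΔx → Δx = (0² − 3.50²)/(2·-1.7) = 3.60 m
Distance in phase 3 = 3.60 m

3.60 m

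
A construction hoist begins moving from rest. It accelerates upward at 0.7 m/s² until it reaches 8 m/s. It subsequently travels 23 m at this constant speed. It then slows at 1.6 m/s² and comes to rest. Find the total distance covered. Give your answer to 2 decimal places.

88.71 m

Phase 1 (accelerating): v₀ = 0 m/s, a = 0.7 m/s².
v = v₀ + at → t = (8 − 0) / 0.7 = 11.4 s
v² = v₀² + 2aΔx → Δx = (8² − 0²)/(2·0.7) = 45.7 m

Phase 2 (constant speed): v₀ = 8.00 m/s, a = 0 m/s².
Constant speed: t = d/v = 23/8.00 = 2.88 s

Phase 3 (decelerating): v₀ = 8.00 m/s, a = -1.6 m/s².
v = v₀ + at → t = (0 − 8.00) / -1.6 = 5.00 s
v² = v₀² + 2aΔx → Δx = (0² − 8.00²)/(2·-1.6) = 20.0 m
Total distance = 45.7 + 23.0 + 20.0 = 88.7 m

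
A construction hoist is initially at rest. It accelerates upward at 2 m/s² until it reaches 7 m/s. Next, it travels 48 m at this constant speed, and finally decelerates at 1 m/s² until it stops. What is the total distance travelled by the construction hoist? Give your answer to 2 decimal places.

84.75 m

Phase 1 (accelerating): v₀ = 0 m/s, a = 2 m/s².
v = v₀ + at → t = (7 − 0) / 2 = 3.50 s
v² = v₀² + 2aΔx → Δx = (7² − 0²)/(2·2) = 12.2 m

Phase 2 (constant speed): v₀ = 7.00 m/s, a = 0 m/s².
Constant speed: t = d/v = 48/7.00 = 6.86 s

Phase 3 (decelerating): v₀ = 7.00 m/s, a = -1 m/s².
v = v₀ + at → t = (0 − 7.00) / -1 = 7.00 s
v² = v₀² + 2aΔx → Δx = (0² − 7.00²)/(2·-1) = 24.5 m
Total distance = 12.2 + 48.0 + 24.5 = 84.8 m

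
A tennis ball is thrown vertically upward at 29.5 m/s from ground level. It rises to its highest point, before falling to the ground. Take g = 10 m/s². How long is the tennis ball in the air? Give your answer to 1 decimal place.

Phase 1 (rising): v₀ = 29.5 m/s, a = -10 m/s².
v = v₀ + at → t = (0 − 29.5) / -10 = 2.95 s
v² = v₀² + 2aΔx → Δx = (0² − 29.5²)/(2·-10) = 43.5 m

Phase 2 (falling): v₀ = 0 m/s, a = -10 m/s².
Falls 43.5 m from rest: t = √(2·43.5/10) = 2.95 s; v = g·t = 29.5 m/s.
Total time = 2.95 + 2.95 = 5.90 s

5.9 s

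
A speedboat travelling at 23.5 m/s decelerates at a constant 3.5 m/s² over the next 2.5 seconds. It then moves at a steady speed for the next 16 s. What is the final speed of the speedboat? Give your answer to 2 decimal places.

14.75 m/s

Phase 1 (decelerating): v₀ = 23.5 m/s, a = -3.5 m/s².
v = v₀ + at = 23.5 + (-3.5)(2.5) = 14.8 m/s
Δx = v₀t + ½at² = 23.5·2.5 + 0.5·-3.5·2.5² = 47.8 m

Phase 2 (constant speed): v₀ = 14.8 m/s, a = 0 m/s².
v = v₀ + at = 14.8 + (0)(16) = 14.8 m/s
Δx = v₀t + ½at² = 14.8·16 + 0.5·0·16² = 236 m
Final speed = 14.8 m/s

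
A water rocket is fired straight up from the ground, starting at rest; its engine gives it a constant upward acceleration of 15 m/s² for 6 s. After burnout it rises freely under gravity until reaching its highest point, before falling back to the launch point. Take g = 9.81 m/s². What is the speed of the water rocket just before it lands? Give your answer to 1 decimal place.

Phase 1 (powered ascent): v₀ = 0 m/s, a = 15 m/s².
v = v₀ + at = 0 + (15)(6) = 90.0 m/s
Δx = v₀t + ½at² = 0·6 + 0.5·15·6² = 270 m

Phase 2 (coasting upward): v₀ = 90.0 m/s, a = -9.81 m/s².
v = v₀ + at → t = (0 − 90.0) / -9.81 = 9.17 s
v² = v₀² + 2aΔx → Δx = (0² − 90.0²)/(2·-9.81) = 413 m

Phase 3 (free fall): v₀ = 0 m/s, a = -9.81 m/s².
Falls 683 m from rest: t = √(2·683/9.81) = 11.8 s; v = g·t = 116 m/s.
Impact speed = 116 m/s

115.7 m/s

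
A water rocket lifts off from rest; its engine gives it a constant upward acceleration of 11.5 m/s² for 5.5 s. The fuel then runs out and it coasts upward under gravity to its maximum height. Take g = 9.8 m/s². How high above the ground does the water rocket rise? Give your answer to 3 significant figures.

378 m

Phase 1 (powered ascent): v₀ = 0 m/s, a = 11.5 m/s².
v = v₀ + at = 0 + (11.5)(5.5) = 63.2 m/s
Δx = v₀t + ½at² = 0·5.5 + 0.5·11.5·5.5² = 174 m

Phase 2 (coasting upward): v₀ = 63.2 m/s, a = -9.8 m/s².
v = v₀ + at → t = (0 − 63.2) / -9.8 = 6.45 s
v² = v₀² + 2aΔx → Δx = (0² − 63.2²)/(2·-9.8) = 204 m
Maximum height = 174 + 204 = 378 m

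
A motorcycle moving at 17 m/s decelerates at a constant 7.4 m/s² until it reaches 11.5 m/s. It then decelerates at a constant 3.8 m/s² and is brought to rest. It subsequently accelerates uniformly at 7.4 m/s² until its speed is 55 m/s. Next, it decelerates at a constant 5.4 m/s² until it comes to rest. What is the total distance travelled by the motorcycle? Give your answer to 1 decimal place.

512.5 m

Phase 1 (decelerating): v₀ = 17.0 m/s, a = -7.4 m/s².
v = v₀ + at → t = (11.5 − 17.0) / -7.4 = 0.743 s
v² = v₀² + 2aΔx → Δx = (11.5² − 17.0²)/(2·-7.4) = 10.6 m

Phase 2 (decelerating): v₀ = 11.5 m/s, a = -3.8 m/s².
v = v₀ + at → t = (0 − 11.5) / -3.8 = 3.03 s
v² = v₀² + 2aΔx → Δx = (0² − 11.5²)/(2·-3.8) = 17.4 m

Phase 3 (accelerating): v₀ = 0 m/s, a = 7.4 m/s².
v = v₀ + at → t = (55 − 0) / 7.4 = 7.43 s
v² = v₀² + 2aΔx → Δx = (55² − 0²)/(2·7.4) = 204 m

Phase 4 (decelerating): v₀ = 55.0 m/s, a = -5.4 m/s².
v = v₀ + at → t = (0 − 55.0) / -5.4 = 10.2 s
v² = v₀² + 2aΔx → Δx = (0² − 55.0²)/(2·-5.4) = 280 m
Total distance = 10.6 + 17.4 + 204 + 280 = 512 m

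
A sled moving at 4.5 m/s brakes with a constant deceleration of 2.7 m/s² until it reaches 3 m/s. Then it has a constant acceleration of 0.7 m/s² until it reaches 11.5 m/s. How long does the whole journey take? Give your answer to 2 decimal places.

12.70 s

Phase 1 (decelerating): v₀ = 4.50 m/s, a = -2.7 m/s².
v = v₀ + at → t = (3 − 4.50) / -2.7 = 0.556 s
v² = v₀² + 2aΔx → Δx = (3² − 4.50²)/(2·-2.7) = 2.08 m

Phase 2 (accelerating): v₀ = 3.00 m/s, a = 0.7 m/s².
v = v₀ + at → t = (11.5 − 3.00) / 0.7 = 12.1 s
v² = v₀² + 2aΔx → Δx = (11.5² − 3.00²)/(2·0.7) = 88.0 m
Total time = 0.556 + 12.1 = 12.7 s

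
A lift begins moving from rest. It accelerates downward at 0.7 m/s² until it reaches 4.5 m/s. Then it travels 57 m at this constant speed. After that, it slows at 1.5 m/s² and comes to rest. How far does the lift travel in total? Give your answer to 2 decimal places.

78.21 m

Phase 1 (accelerating): v₀ = 0 m/s, a = 0.7 m/s².
v = v₀ + at → t = (4.5 − 0) / 0.7 = 6.43 s
v² = v₀² + 2aΔx → Δx = (4.5² − 0²)/(2·0.7) = 14.5 m

Phase 2 (constant speed): v₀ = 4.50 m/s, a = 0 m/s².
Constant speed: t = d/v = 57/4.50 = 12.7 s

Phase 3 (decelerating): v₀ = 4.50 m/s, a = -1.5 m/s².
v = v₀ + at → t = (0 − 4.50) / -1.5 = 3.00 s
v² = v₀² + 2aΔx → Δx = (0² − 4.50²)/(2·-1.5) = 6.75 m
Total distance = 14.5 + 57.0 + 6.75 = 78.2 m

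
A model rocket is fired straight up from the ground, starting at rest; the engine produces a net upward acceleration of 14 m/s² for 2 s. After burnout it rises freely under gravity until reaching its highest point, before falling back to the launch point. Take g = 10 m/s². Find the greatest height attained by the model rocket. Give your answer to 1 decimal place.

67.2 m

Phase 1 (powered ascent): v₀ = 0 m/s, a = 14 m/s².
v = v₀ + at = 0 + (14)(2) = 28.0 m/s
Δx = v₀t + ½at² = 0·2 + 0.5·14·2² = 28.0 m

Phase 2 (coasting upward): v₀ = 28.0 m/s, a = -10 m/s².
v = v₀ + at → t = (0 − 28.0) / -10 = 2.80 s
v² = v₀² + 2aΔx → Δx = (0² − 28.0²)/(2·-10) = 39.2 m
Maximum height = 28.0 + 39.2 = 67.2 m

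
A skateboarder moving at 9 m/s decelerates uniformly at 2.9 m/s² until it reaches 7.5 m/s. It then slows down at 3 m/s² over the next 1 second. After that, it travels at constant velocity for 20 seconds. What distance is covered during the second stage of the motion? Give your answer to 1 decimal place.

Phase 1 (decelerating): v₀ = 9.00 m/s, a = -2.9 m/s².
v = v₀ + at → t = (7.5 − 9.00) / -2.9 = 0.517 s
v² = v₀² + 2aΔx → Δx = (7.5² − 9.00²)/(2·-2.9) = 4.27 m

Phase 2 (decelerating): v₀ = 7.50 m/s, a = -3 m/s².
v = v₀ + at = 7.50 + (-3)(1) = 4.50 m/s
Δx = v₀t + ½at² = 7.50·1 + 0.5·-3·1² = 6.00 m
Distance in phase 2 = 6.00 m

6.0 m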